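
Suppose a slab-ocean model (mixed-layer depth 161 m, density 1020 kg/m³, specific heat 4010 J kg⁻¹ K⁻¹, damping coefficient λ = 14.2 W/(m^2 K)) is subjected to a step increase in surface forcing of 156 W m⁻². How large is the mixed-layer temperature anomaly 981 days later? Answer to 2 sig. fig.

Areal heat capacity C = ρ c_p D = 1020 × 4010 × 161 = 6.59×10^8 J/(m²·K).
τ = C / λ = 6.59×10^8 / 14.2 = 4.64×10^7 s.
Equilibrium anomaly ΔT_eq = F / λ = 156 / 14.2 = 11.0 K.
t = 981 days = 8.48×10^7 s, so t/τ = 1.83.
ΔT(t) = ΔT_eq (1 − e^(−t/τ)) = 11.0 × (1 − e^−1.83) = 9.22 K.

9.2 K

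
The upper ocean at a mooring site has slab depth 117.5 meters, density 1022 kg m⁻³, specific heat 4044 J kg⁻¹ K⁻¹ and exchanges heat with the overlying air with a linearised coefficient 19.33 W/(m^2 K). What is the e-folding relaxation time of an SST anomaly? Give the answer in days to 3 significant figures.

Areal heat capacity C = ρ c_p D = 1022 × 4044 × 117.5 = 4.86×10^8 J m⁻² K⁻¹.
Relaxation time τ = C / λ = 4.86×10^8 / 19.33 = 2.51×10^7 s.
In days: 2.51×10^7 s / (86400 s/day) = 291 days.

291 days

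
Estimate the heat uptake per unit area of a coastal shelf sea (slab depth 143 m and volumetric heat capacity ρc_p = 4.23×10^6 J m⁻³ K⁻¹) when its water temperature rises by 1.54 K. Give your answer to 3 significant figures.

9.32×10^8

Areal heat capacity C = ρc_p × D = 4.23×10^6 × 143 = 6.05×10^8 J/(m²·K).
ΔQ = C ΔT = 6.05×10^8 × 1.54 = 9.32×10^8 J/m².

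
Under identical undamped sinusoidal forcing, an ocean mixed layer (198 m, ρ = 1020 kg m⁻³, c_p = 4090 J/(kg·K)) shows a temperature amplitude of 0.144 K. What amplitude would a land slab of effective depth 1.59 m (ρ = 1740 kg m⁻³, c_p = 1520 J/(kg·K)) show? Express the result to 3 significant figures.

C_ocean = 8.26×10^8 J/(m²·K); C_land = 4.21×10^6 J/(m²·K).
A ∝ 1/C ⇒ A_land = A_ocean × C_ocean/C_land = 0.144 × 196 = 28.3 K.

28.3 K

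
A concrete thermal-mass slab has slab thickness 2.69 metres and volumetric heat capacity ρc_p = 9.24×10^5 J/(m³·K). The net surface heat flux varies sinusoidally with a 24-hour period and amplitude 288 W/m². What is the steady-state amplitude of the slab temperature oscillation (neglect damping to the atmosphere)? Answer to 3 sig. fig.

Areal heat capacity C = ρc_p × D = 9.24×10^5 × 2.69 = 2.49×10^6 J/(m²·K).
Angular frequency ω = 2π / T = 2π / 86400 s = 7.27×10^-5 s⁻¹.
Cω = 2.49×10^6 × 7.27×10^-5 = 181 W/(m²·K).
Amplitude A = F₀ / (Cω) = 288 / 181 = 1.59 K.

1.59 K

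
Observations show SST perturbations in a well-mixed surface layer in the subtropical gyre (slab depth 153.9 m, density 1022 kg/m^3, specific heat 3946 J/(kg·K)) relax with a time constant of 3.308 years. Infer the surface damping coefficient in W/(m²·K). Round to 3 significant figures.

5.95

Areal heat capacity C = ρ c_p D = 1022 × 3946 × 153.9 = 6.21×10^8 J/(m^2 K).
τ = 3.308 years = 1.04×10^8 s.
λ = C / τ = 6.21×10^8 / 1.04×10^8 = 5.95 W/(m²·K).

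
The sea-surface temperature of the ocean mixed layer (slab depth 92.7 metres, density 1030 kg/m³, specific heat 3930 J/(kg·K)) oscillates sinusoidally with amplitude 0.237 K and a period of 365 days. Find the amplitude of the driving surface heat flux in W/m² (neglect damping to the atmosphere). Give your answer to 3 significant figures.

Areal heat capacity C = ρ c_p D = 1030 × 3930 × 92.7 = 3.75×10^8 J m⁻² K⁻¹.
ω = 2π / 3.15×10^7 s = 1.99×10^-7 s⁻¹.
Cω = 3.75×10^8 × 1.99×10^-7 = 74.8 W/(m²·K).
F₀ = A × Cω = 0.237 × 74.8 = 17.7 W/m².

17.7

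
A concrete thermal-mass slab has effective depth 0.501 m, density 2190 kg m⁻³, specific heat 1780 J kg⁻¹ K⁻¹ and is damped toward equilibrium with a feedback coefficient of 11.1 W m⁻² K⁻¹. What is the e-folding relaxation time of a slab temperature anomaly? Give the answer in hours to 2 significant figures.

49 hours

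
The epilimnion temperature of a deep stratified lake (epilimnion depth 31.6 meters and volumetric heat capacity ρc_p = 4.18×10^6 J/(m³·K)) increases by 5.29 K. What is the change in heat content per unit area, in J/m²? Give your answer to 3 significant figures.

Areal heat capacity C = ρc_p × D = 4.18×10^6 × 31.6 = 1.32×10^8 J/(m^2 K).
ΔQ = C ΔT = 1.32×10^8 × 5.29 = 6.99×10^8 J/m².

6.99×10^8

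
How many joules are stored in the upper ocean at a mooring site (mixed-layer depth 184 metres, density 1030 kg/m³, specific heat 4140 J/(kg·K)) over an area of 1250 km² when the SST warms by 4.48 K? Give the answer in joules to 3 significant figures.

Areal heat capacity C = ρ c_p D = 1030 × 4140 × 184 = 7.85×10^8 J/(m²·K).
Heat per unit area: q = C ΔT = 7.85×10^8 × 4.48 = 3.52×10^9 J/m².
Total heat: Q = q × A = 3.52×10^9 × (1250 × 10⁶ m²) = 4.39×10^18 J.

4.39×10^18 J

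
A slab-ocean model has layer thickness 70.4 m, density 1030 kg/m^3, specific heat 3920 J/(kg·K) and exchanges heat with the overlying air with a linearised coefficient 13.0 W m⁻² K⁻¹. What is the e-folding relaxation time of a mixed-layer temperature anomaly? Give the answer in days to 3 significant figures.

Areal heat capacity C = ρ c_p D = 1030 × 3920 × 70.4 = 2.84×10^8 J m⁻² K⁻¹.
Relaxation time τ = C / λ = 2.84×10^8 / 13.0 = 2.19×10^7 s.
In days: 2.19×10^7 s / (86400 s/day) = 253 days.

253 days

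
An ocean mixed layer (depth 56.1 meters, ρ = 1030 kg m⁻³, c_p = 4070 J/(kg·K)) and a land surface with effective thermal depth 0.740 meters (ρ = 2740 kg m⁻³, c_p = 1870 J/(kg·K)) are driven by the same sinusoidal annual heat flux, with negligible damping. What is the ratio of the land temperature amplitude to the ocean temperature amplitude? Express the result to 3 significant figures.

62.0

C_ocean = 1030 × 4070 × 56.1 = 2.35×10^8 J/(m²·K).
C_land = 2740 × 1870 × 0.740 = 3.79×10^6 J/(m²·K).
Undamped amplitude ∝ 1/C, so A_land/A_ocean = C_ocean/C_land = 62.0.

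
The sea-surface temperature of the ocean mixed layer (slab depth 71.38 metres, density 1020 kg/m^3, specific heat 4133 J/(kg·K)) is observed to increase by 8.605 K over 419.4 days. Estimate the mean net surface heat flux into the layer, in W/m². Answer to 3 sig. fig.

71.5

Areal heat capacity C = ρ c_p D = 1020 × 4133 × 71.38 = 3.01×10^8 J/(m²·K).
Required heat per unit area: Q = C ΔT = 3.01×10^8 × 8.605 = 2.59×10^9 J/m².
Flux F = Q / Δt = 2.59×10^9 / 3.62×10^7 s = 71.5 W/m².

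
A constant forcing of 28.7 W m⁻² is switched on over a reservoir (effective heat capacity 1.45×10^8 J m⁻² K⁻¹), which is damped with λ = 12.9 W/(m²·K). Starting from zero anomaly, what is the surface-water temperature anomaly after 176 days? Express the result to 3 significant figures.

Areal heat capacity C = 1.45×10^8 J m⁻² K⁻¹ (given).
τ = C / λ = 1.45×10^8 / 12.9 = 1.12×10^7 s.
Equilibrium anomaly ΔT_eq = F / λ = 28.7 / 12.9 = 2.22 K.
t = 176 days = 1.52×10^7 s, so t/τ = 1.35.
ΔT(t) = ΔT_eq (1 − e^(−t/τ)) = 2.22 × (1 − e^−1.35) = 1.65 K.

1.65 K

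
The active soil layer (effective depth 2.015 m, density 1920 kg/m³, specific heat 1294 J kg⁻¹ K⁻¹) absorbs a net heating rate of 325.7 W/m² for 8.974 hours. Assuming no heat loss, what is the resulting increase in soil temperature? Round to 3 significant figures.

2.10 K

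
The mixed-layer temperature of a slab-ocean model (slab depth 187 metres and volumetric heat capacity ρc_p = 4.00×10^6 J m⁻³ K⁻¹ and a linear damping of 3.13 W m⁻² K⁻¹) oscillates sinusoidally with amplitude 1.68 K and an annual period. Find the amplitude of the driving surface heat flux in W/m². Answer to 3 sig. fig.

250

Areal heat capacity C = ρc_p × D = 4.00×10^6 × 187 = 7.48×10^8 J m⁻² K⁻¹.
ω = 2π / 3.15×10^7 s = 1.99×10^-7 s⁻¹.
√((Cω)² + λ²) = √((149)² + 3.13²) = 149 W/(m²·K).
F₀ = A × √((Cω)²+λ²) = 1.68 × 149 = 250 W/m².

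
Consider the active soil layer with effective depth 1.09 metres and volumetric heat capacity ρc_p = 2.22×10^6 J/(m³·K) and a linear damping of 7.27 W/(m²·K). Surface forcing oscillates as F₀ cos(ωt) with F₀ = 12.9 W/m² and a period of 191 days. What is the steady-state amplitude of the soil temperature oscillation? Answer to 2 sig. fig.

1.8 K

Areal heat capacity C = ρc_p × D = 2.22×10^6 × 1.09 = 2.42×10^6 J/(m²·K).
Angular frequency ω = 2π / T = 2π / 1.65×10^7 s = 3.81×10^-7 s⁻¹.
√((Cω)² + λ²) = √((0.921)² + 7.27²) = 7.33 W/(m²·K).
Amplitude A = F₀ / √((Cω)²+λ²) = 12.9 / 7.33 = 1.76 K.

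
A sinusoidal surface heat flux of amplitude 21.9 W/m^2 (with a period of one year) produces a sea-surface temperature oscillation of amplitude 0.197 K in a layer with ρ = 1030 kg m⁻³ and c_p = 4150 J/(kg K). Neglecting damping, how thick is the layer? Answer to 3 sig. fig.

131 m

ω = 2π / 3.15×10^7 s = 1.99×10^-7 s⁻¹.
Required C = F₀ / (A ω) = 21.9 / (0.197 × 1.99×10^-7) = 5.58×10^8 J/(m²·K).
D = C / (ρ c_p) = 5.58×10^8 / (1030 × 4150) = 131 m.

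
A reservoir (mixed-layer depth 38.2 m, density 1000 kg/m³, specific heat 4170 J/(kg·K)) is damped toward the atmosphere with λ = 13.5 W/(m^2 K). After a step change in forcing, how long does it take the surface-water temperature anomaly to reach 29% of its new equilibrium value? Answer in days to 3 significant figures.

46.8 days

Areal heat capacity C = ρ c_p D = 1000 × 4170 × 38.2 = 1.59×10^8 J m⁻² K⁻¹.
τ = C / λ = 1.59×10^8 / 13.5 = 1.18×10^7 s.
Fraction reached: 1 − e^(−t/τ) = 0.29 ⇒ t = −τ ln(1 − 0.29) = τ × 0.342.
t = 4.04×10^6 s = 46.8 days.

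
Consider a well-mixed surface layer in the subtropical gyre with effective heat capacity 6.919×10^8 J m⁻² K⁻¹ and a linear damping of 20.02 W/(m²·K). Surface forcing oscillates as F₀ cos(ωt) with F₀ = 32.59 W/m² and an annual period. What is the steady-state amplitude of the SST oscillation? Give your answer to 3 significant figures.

Areal heat capacity C = 6.919×10^8 J m⁻² K⁻¹ (given).
Angular frequency ω = 2π / T = 2π / 3.15×10^7 s = 1.99×10^-7 s⁻¹.
√((Cω)² + λ²) = √((138)² + 20.02²) = 139 W/(m²·K).
Amplitude A = F₀ / √((Cω)²+λ²) = 32.59 / 139 = 0.234 K.

0.234 K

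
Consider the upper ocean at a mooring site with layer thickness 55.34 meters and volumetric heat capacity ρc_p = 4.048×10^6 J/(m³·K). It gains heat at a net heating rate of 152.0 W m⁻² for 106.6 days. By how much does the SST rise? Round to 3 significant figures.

6.25 K

Areal heat capacity C = ρc_p × D = 4.048×10^6 × 55.34 = 2.24×10^8 J m⁻² K⁻¹.
Net heat input Q = F Δt = 152.0 × (106.6 days × 86400 s/day) = 1.40×10^9 J/m².
ΔT = Q / C = 1.40×10^9 / 2.24×10^8 = 6.25 K.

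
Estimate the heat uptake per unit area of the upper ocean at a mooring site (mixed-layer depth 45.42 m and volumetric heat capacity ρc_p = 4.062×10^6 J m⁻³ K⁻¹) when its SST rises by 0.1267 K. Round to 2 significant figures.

2.3×10^7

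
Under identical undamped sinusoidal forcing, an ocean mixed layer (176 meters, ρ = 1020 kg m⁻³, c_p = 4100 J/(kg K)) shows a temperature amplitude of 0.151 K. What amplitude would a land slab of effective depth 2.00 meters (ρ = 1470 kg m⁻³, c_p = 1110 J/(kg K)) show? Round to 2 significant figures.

C_ocean = 7.36×10^8 J/(m²·K); C_land = 3.26×10^6 J/(m²·K).
A ∝ 1/C ⇒ A_land = A_ocean × C_ocean/C_land = 0.151 × 226 = 34.1 K.

34 K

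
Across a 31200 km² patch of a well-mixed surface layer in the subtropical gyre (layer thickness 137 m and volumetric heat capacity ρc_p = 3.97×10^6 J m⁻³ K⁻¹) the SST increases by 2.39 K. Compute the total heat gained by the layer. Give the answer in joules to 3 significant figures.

Areal heat capacity C = ρc_p × D = 3.97×10^6 × 137 = 5.44×10^8 J/(m²·K).
Heat per unit area: q = C ΔT = 5.44×10^8 × 2.39 = 1.30×10^9 J/m².
Total heat: Q = q × A = 1.30×10^9 × (31200 × 10⁶ m²) = 4.06×10^19 J.

4.06×10^19 J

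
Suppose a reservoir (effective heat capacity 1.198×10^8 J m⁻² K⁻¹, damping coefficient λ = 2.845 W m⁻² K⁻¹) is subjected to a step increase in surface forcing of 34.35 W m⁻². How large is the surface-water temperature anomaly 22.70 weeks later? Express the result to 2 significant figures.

Areal heat capacity C = 1.198×10^8 J m⁻² K⁻¹ (given).
τ = C / λ = 1.20×10^8 / 2.845 = 4.21×10^7 s.
Equilibrium anomaly ΔT_eq = F / λ = 34.35 / 2.845 = 12.1 K.
t = 22.70 weeks = 1.37×10^7 s, so t/τ = 0.326.
ΔT(t) = ΔT_eq (1 − e^(−t/τ)) = 12.1 × (1 − e^−0.326) = 3.36 K.

3.4 K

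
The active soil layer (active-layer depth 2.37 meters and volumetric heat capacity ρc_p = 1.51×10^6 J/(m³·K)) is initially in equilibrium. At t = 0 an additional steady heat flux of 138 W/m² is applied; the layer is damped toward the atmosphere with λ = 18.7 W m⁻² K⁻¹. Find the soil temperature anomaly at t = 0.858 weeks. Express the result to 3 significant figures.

6.89 K

Areal heat capacity C = ρc_p × D = 1.51×10^6 × 2.37 = 3.58×10^6 J/(m²·K).
τ = C / λ = 3.58×10^6 / 18.7 = 1.91×10^5 s.
Equilibrium anomaly ΔT_eq = F / λ = 138 / 18.7 = 7.38 K.
t = 0.858 weeks = 5.19×10^5 s, so t/τ = 2.71.
ΔT(t) = ΔT_eq (1 − e^(−t/τ)) = 7.38 × (1 − e^−2.71) = 6.89 K.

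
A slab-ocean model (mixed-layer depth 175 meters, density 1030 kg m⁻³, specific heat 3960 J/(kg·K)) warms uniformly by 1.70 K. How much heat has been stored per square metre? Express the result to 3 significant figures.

Areal heat capacity C = ρ c_p D = 1030 × 3960 × 175 = 7.14×10^8 J/(m^2 K).
ΔQ = C ΔT = 7.14×10^8 × 1.70 = 1.21×10^9 J/m².

1.21×10^9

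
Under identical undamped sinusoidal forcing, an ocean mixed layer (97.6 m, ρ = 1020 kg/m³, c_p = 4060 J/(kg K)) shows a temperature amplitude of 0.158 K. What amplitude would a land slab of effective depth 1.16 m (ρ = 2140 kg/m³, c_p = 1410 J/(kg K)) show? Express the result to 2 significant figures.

18 K

C_ocean = 4.04×10^8 J/(m²·K); C_land = 3.50×10^6 J/(m²·K).
A ∝ 1/C ⇒ A_land = A_ocean × C_ocean/C_land = 0.158 × 115 = 18.2 K.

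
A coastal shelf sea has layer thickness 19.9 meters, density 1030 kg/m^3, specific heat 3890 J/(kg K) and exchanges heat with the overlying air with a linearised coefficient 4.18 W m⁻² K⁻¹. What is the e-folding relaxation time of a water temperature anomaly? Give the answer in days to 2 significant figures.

220 days

Areal heat capacity C = ρ c_p D = 1030 × 3890 × 19.9 = 7.97×10^7 J/(m²·K).
Relaxation time τ = C / λ = 7.97×10^7 / 4.18 = 1.91×10^7 s.
In days: 1.91×10^7 s / (86400 s/day) = 221 days.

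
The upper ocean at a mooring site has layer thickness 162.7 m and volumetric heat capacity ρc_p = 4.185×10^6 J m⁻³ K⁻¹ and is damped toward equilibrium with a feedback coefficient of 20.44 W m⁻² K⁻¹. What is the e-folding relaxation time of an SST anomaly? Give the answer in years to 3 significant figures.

Areal heat capacity C = ρc_p × D = 4.185×10^6 × 162.7 = 6.81×10^8 J/(m^2 K).
Relaxation time τ = C / λ = 6.81×10^8 / 20.44 = 3.33×10^7 s.
In years: 3.33×10^7 s / (3.156×10^7 s/year) = 1.06 years.

1.06 years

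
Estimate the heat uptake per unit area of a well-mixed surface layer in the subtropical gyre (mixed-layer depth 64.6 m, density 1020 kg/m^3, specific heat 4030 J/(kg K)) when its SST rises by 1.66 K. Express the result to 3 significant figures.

Areal heat capacity C = ρ c_p D = 1020 × 4030 × 64.6 = 2.66×10^8 J/(m²·K).
ΔQ = C ΔT = 2.66×10^8 × 1.66 = 4.41×10^8 J/m².

4.41×10^8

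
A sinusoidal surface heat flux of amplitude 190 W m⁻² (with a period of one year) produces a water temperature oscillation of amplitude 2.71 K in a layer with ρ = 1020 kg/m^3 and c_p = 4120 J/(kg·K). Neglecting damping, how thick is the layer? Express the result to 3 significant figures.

83.7 m

ω = 2π / 3.15×10^7 s = 1.99×10^-7 s⁻¹.
Required C = F₀ / (A ω) = 190 / (2.71 × 1.99×10^-7) = 3.52×10^8 J/(m²·K).
D = C / (ρ c_p) = 3.52×10^8 / (1020 × 4120) = 83.7 m.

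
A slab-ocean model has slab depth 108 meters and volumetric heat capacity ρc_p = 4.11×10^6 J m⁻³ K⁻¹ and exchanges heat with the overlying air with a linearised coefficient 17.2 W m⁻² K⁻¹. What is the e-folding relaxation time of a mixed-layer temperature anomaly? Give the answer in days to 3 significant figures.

299 days

Areal heat capacity C = ρc_p × D = 4.11×10^6 × 108 = 4.44×10^8 J/(m²·K).
Relaxation time τ = C / λ = 4.44×10^8 / 17.2 = 2.58×10^7 s.
In days: 2.58×10^7 s / (86400 s/day) = 299 days.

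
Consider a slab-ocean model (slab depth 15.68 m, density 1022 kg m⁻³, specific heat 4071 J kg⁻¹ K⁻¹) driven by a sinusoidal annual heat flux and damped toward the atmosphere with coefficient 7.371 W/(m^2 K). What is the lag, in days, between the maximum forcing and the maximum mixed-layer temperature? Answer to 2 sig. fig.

Areal heat capacity C = ρ c_p D = 1022 × 4071 × 15.68 = 6.52×10^7 J/(m^2 K).
ω = 2π / 3.15×10^7 s = 1.99×10^-7 s⁻¹.
Phase lag φ = arctan(Cω/λ) = arctan(13.0/7.371) = 1.05 rad.
Time lag = φ / ω = 1.05 / 1.99×10^-7 = 5.29×10^6 s = 61.3 days.

61 days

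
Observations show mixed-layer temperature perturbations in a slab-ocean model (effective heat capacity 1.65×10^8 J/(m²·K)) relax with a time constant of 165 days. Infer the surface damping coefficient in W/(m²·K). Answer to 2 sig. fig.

12

Areal heat capacity C = 1.65×10^8 J/(m²·K) (given).
τ = 165 days = 1.43×10^7 s.
λ = C / τ = 1.65×10^8 / 1.43×10^7 = 11.6 W/(m²·K).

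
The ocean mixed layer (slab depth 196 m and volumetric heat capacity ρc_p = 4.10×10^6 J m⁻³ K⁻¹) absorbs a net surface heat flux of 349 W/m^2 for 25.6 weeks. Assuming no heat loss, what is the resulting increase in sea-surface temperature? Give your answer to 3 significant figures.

6.72 K

Areal heat capacity C = ρc_p × D = 4.10×10^6 × 196 = 8.04×10^8 J/(m^2 K).
Net heat input Q = F Δt = 349 × (25.6 weeks × 6.048×10^5 s/week) = 5.40×10^9 J/m².
ΔT = Q / C = 5.40×10^9 / 8.04×10^8 = 6.72 K.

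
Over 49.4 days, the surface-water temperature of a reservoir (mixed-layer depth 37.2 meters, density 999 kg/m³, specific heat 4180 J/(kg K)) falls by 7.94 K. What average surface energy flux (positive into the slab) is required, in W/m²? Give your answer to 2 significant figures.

Areal heat capacity C = ρ c_p D = 999 × 4180 × 37.2 = 1.55×10^8 J/(m²·K).
Required heat per unit area: Q = C ΔT = 1.55×10^8 × -7.94 = -1.23×10^9 J/m².
Flux F = Q / Δt = -1.23×10^9 / 4.27×10^6 s = -289 W/m².

-290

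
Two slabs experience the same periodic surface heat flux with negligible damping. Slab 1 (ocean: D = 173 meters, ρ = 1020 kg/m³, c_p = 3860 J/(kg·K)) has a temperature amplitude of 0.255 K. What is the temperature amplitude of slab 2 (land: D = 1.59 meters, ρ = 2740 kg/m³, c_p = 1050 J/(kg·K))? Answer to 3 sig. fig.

C_ocean = 6.81×10^8 J/(m²·K); C_land = 4.57×10^6 J/(m²·K).
A ∝ 1/C ⇒ A_land = A_ocean × C_ocean/C_land = 0.255 × 149 = 38.0 K.

38.0 K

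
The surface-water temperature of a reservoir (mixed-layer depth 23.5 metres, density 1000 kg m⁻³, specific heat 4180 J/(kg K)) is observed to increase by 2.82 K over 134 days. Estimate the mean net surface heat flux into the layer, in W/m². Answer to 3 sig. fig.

Areal heat capacity C = ρ c_p D = 1000 × 4180 × 23.5 = 9.82×10^7 J/(m²·K).
Required heat per unit area: Q = C ΔT = 9.82×10^7 × 2.82 = 2.77×10^8 J/m².
Flux F = Q / Δt = 2.77×10^8 / 1.16×10^7 s = 23.9 W/m².

23.9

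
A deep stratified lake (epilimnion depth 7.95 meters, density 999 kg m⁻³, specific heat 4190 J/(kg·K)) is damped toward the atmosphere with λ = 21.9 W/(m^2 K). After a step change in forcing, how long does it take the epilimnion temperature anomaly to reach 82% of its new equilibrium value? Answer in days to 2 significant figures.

Areal heat capacity C = ρ c_p D = 999 × 4190 × 7.95 = 3.33×10^7 J m⁻² K⁻¹.
τ = C / λ = 3.33×10^7 / 21.9 = 1.52×10^6 s.
Fraction reached: 1 − e^(−t/τ) = 0.82 ⇒ t = −τ ln(1 − 0.82) = τ × 1.71.
t = 2.61×10^6 s = 30.2 days.

30 days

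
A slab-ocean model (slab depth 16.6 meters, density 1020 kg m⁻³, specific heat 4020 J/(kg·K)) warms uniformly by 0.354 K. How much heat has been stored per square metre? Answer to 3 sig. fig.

2.41×10^7

Areal heat capacity C = ρ c_p D = 1020 × 4020 × 16.6 = 6.81×10^7 J/(m^2 K).
ΔQ = C ΔT = 6.81×10^7 × 0.354 = 2.41×10^7 J/m².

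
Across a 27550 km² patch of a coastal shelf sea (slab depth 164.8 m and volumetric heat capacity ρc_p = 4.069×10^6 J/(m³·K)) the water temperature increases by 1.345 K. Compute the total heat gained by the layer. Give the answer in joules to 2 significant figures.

2.5×10^19 J

Areal heat capacity C = ρc_p × D = 4.069×10^6 × 164.8 = 6.71×10^8 J/(m²·K).
Heat per unit area: q = C ΔT = 6.71×10^8 × 1.345 = 9.02×10^8 J/m².
Total heat: Q = q × A = 9.02×10^8 × (27550 × 10⁶ m²) = 2.48×10^19 J.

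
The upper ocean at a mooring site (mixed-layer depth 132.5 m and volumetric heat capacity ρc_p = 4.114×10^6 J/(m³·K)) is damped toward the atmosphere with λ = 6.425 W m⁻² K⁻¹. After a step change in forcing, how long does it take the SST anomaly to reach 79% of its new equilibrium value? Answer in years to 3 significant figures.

4.20 years

Areal heat capacity C = ρc_p × D = 4.114×10^6 × 132.5 = 5.45×10^8 J/(m²·K).
τ = C / λ = 5.45×10^8 / 6.425 = 8.48×10^7 s.
Fraction reached: 1 − e^(−t/τ) = 0.79 ⇒ t = −τ ln(1 − 0.79) = τ × 1.56.
t = 1.32×10^8 s = 4.20 years.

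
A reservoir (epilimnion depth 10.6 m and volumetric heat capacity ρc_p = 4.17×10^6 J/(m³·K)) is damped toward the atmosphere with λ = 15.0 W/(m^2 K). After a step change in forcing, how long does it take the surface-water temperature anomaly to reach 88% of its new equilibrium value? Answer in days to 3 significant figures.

Areal heat capacity C = ρc_p × D = 4.17×10^6 × 10.6 = 4.42×10^7 J/(m^2 K).
τ = C / λ = 4.42×10^7 / 15.0 = 2.95×10^6 s.
Fraction reached: 1 − e^(−t/τ) = 0.88 ⇒ t = −τ ln(1 − 0.88) = τ × 2.12.
t = 6.25×10^6 s = 72.3 days.

72.3 days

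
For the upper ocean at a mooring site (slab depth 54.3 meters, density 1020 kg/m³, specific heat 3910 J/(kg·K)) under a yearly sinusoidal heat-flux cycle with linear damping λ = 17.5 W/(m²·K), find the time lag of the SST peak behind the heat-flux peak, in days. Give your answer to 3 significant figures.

Areal heat capacity C = ρ c_p D = 1020 × 3910 × 54.3 = 2.17×10^8 J/(m^2 K).
ω = 2π / 3.15×10^7 s = 1.99×10^-7 s⁻¹.
Phase lag φ = arctan(Cω/λ) = arctan(43.1/17.5) = 1.19 rad.
Time lag = φ / ω = 1.19 / 1.99×10^-7 = 5.95×10^6 s = 68.9 days.

68.9 days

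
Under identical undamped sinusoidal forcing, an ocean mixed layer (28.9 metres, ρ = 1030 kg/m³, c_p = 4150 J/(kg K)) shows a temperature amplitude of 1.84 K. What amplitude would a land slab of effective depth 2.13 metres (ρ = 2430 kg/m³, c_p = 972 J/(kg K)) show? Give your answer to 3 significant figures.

45.2 K

C_ocean = 1.24×10^8 J/(m²·K); C_land = 5.03×10^6 J/(m²·K).
A ∝ 1/C ⇒ A_land = A_ocean × C_ocean/C_land = 1.84 × 24.6 = 45.2 K.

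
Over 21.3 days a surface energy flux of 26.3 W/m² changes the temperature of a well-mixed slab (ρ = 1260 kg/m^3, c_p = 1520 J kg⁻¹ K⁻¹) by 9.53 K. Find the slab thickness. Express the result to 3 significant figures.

2.65 m

Heat input Q = F Δt = 26.3 × 1.84×10^6 s = 4.84×10^7 J/m².
Required areal heat capacity C = Q / ΔT = 5.08×10^6 J/(m²·K).
Depth D = C / (ρ c_p) = 5.08×10^6 / (1260 × 1520) = 2.65 m.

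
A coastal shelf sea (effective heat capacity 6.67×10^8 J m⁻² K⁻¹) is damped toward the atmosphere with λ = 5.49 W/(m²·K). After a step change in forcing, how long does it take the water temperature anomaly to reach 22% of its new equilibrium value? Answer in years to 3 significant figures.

0.957 years

Areal heat capacity C = 6.67×10^8 J m⁻² K⁻¹ (given).
τ = C / λ = 6.67×10^8 / 5.49 = 1.21×10^8 s.
Fraction reached: 1 − e^(−t/τ) = 0.22 ⇒ t = −τ ln(1 − 0.22) = τ × 0.248.
t = 3.02×10^7 s = 0.957 years.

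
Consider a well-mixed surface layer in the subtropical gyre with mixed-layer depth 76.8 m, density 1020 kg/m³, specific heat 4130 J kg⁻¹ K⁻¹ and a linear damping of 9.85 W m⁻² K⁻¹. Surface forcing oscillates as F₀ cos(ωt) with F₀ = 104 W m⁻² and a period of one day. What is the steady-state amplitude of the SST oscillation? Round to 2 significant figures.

Areal heat capacity C = ρ c_p D = 1020 × 4130 × 76.8 = 3.24×10^8 J/(m^2 K).
Angular frequency ω = 2π / T = 2π / 86400 s = 7.27×10^-5 s⁻¹.
√((Cω)² + λ²) = √((23500)² + 9.85²) = 23500 W/(m²·K).
Amplitude A = F₀ / √((Cω)²+λ²) = 104 / 23500 = 0.00442 K.

0.0044 K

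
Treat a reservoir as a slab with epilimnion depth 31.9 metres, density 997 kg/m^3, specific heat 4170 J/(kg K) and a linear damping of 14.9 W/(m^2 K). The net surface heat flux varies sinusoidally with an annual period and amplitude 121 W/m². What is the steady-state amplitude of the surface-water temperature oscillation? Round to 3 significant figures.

3.99 K

Areal heat capacity C = ρ c_p D = 997 × 4170 × 31.9 = 1.33×10^8 J m⁻² K⁻¹.
Angular frequency ω = 2π / T = 2π / 3.15×10^7 s = 1.99×10^-7 s⁻¹.
√((Cω)² + λ²) = √((26.4)² + 14.9²) = 30.3 W/(m²·K).
Amplitude A = F₀ / √((Cω)²+λ²) = 121 / 30.3 = 3.99 K.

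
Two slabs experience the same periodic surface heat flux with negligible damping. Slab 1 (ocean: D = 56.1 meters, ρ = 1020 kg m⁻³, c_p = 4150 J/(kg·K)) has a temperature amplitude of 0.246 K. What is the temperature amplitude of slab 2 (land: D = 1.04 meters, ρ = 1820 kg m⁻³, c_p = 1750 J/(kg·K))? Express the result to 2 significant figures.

C_ocean = 2.37×10^8 J/(m²·K); C_land = 3.31×10^6 J/(m²·K).
A ∝ 1/C ⇒ A_land = A_ocean × C_ocean/C_land = 0.246 × 71.7 = 17.6 K.

18 K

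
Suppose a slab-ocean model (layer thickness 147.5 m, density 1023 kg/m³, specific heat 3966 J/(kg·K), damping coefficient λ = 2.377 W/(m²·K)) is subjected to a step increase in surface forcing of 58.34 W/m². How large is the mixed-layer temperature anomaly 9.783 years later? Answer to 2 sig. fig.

17 K

Areal heat capacity C = ρ c_p D = 1023 × 3966 × 147.5 = 5.98×10^8 J/(m²·K).
τ = C / λ = 5.98×10^8 / 2.377 = 2.52×10^8 s.
Equilibrium anomaly ΔT_eq = F / λ = 58.34 / 2.377 = 24.5 K.
t = 9.783 years = 3.09×10^8 s, so t/τ = 1.23.
ΔT(t) = ΔT_eq (1 − e^(−t/τ)) = 24.5 × (1 − e^−1.23) = 17.3 K.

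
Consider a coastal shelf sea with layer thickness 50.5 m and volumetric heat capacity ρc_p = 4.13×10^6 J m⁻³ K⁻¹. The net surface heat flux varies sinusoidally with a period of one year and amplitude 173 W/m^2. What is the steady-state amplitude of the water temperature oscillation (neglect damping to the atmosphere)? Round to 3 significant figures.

4.16 K

Areal heat capacity C = ρc_p × D = 4.13×10^6 × 50.5 = 2.09×10^8 J/(m²·K).
Angular frequency ω = 2π / T = 2π / 3.15×10^7 s = 1.99×10^-7 s⁻¹.
Cω = 2.09×10^8 × 1.99×10^-7 = 41.6 W/(m²·K).
Amplitude A = F₀ / (Cω) = 173 / 41.6 = 4.16 K.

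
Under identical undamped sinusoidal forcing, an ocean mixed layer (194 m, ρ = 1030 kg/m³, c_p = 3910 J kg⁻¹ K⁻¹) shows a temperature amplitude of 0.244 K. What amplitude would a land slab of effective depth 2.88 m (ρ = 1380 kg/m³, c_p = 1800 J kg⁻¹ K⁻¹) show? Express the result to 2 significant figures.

C_ocean = 7.81×10^8 J/(m²·K); C_land = 7.15×10^6 J/(m²·K).
A ∝ 1/C ⇒ A_land = A_ocean × C_ocean/C_land = 0.244 × 109 = 26.6 K.

27 K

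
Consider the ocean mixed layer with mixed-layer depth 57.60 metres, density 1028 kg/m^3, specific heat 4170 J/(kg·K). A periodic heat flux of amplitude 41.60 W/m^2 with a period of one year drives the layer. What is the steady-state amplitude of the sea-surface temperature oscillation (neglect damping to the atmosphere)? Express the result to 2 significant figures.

Areal heat capacity C = ρ c_p D = 1028 × 4170 × 57.60 = 2.47×10^8 J m⁻² K⁻¹.
Angular frequency ω = 2π / T = 2π / 3.15×10^7 s = 1.99×10^-7 s⁻¹.
Cω = 2.47×10^8 × 1.99×10^-7 = 49.2 W/(m²·K).
Amplitude A = F₀ / (Cω) = 41.60 / 49.2 = 0.846 K.

0.85 K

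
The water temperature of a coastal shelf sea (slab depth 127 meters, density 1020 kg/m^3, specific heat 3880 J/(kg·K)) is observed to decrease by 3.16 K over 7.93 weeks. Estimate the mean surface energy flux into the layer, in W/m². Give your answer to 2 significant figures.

-330

Areal heat capacity C = ρ c_p D = 1020 × 3880 × 127 = 5.03×10^8 J/(m^2 K).
Required heat per unit area: Q = C ΔT = 5.03×10^8 × -3.16 = -1.59×10^9 J/m².
Flux F = Q / Δt = -1.59×10^9 / 4.80×10^6 s = -331 W/m².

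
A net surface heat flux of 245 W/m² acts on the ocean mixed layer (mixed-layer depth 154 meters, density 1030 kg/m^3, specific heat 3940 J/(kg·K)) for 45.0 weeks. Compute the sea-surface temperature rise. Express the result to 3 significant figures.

10.7 K

Areal heat capacity C = ρ c_p D = 1030 × 3940 × 154 = 6.25×10^8 J/(m^2 K).
Net heat input Q = F Δt = 245 × (45.0 weeks × 6.048×10^5 s/week) = 6.67×10^9 J/m².
ΔT = Q / C = 6.67×10^9 / 6.25×10^8 = 10.7 K.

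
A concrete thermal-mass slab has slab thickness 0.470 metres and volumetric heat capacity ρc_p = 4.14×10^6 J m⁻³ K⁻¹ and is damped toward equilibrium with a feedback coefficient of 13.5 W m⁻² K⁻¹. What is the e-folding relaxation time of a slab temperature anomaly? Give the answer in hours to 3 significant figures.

40.0 hours

Areal heat capacity C = ρc_p × D = 4.14×10^6 × 0.470 = 1.95×10^6 J/(m²·K).
Relaxation time τ = C / λ = 1.95×10^6 / 13.5 = 1.44×10^5 s.
In hours: 1.44×10^5 s / (3600 s/hour) = 40.0 hours.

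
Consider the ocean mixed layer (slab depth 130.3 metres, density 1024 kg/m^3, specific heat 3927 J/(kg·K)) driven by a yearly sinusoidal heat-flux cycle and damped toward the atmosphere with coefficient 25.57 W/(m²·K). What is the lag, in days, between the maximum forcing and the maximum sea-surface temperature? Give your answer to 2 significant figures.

77 days

Areal heat capacity C = ρ c_p D = 1024 × 3927 × 130.3 = 5.24×10^8 J m⁻² K⁻¹.
ω = 2π / 3.15×10^7 s = 1.99×10^-7 s⁻¹.
Phase lag φ = arctan(Cω/λ) = arctan(104/25.57) = 1.33 rad.
Time lag = φ / ω = 1.33 / 1.99×10^-7 = 6.68×10^6 s = 77.3 days.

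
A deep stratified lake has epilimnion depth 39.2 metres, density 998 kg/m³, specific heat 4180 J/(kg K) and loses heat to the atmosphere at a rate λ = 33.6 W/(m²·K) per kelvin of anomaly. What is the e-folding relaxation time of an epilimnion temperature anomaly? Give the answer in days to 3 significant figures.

56.3 days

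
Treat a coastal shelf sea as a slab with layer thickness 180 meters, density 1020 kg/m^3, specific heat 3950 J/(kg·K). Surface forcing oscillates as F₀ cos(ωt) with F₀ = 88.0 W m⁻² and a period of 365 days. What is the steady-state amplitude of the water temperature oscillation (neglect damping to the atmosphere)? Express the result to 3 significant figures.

Areal heat capacity C = ρ c_p D = 1020 × 3950 × 180 = 7.25×10^8 J m⁻² K⁻¹.
Angular frequency ω = 2π / T = 2π / 3.15×10^7 s = 1.99×10^-7 s⁻¹.
Cω = 7.25×10^8 × 1.99×10^-7 = 144 W/(m²·K).
Amplitude A = F₀ / (Cω) = 88.0 / 144 = 0.609 K.

0.609 K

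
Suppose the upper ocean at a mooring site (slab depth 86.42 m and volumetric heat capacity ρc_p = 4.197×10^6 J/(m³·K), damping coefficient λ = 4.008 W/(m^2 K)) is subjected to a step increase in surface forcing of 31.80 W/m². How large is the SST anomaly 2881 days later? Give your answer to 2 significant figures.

Areal heat capacity C = ρc_p × D = 4.197×10^6 × 86.42 = 3.63×10^8 J m⁻² K⁻¹.
τ = C / λ = 3.63×10^8 / 4.008 = 9.05×10^7 s.
Equilibrium anomaly ΔT_eq = F / λ = 31.80 / 4.008 = 7.93 K.
t = 2881 days = 2.49×10^8 s, so t/τ = 2.75.
ΔT(t) = ΔT_eq (1 − e^(−t/τ)) = 7.93 × (1 − e^−2.75) = 7.43 K.

7.4 K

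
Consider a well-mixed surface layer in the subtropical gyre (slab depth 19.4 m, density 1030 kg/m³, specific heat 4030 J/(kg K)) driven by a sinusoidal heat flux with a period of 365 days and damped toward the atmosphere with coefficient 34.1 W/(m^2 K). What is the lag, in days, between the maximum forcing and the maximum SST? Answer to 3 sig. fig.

25.5 days

Areal heat capacity C = ρ c_p D = 1030 × 4030 × 19.4 = 8.05×10^7 J/(m²·K).
ω = 2π / 3.15×10^7 s = 1.99×10^-7 s⁻¹.
Phase lag φ = arctan(Cω/λ) = arctan(16.0/34.1) = 0.440 rad.
Time lag = φ / ω = 0.440 / 1.99×10^-7 = 2.21×10^6 s = 25.5 days.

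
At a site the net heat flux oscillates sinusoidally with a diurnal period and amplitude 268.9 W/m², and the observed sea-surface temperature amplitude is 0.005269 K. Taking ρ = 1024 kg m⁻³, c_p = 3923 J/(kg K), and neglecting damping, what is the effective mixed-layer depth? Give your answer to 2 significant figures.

ω = 2π / 86400 s = 7.27×10^-5 s⁻¹.
Required C = F₀ / (A ω) = 268.9 / (0.005269 × 7.27×10^-5) = 7.02×10^8 J/(m²·K).
D = C / (ρ c_p) = 7.02×10^8 / (1024 × 3923) = 175 m.

170 m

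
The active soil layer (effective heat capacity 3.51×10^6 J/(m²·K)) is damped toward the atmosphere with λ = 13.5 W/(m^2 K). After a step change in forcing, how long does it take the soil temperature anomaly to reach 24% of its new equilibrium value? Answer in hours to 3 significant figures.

19.8 hours

Areal heat capacity C = 3.51×10^6 J/(m²·K) (given).
τ = C / λ = 3.51×10^6 / 13.5 = 2.60×10^5 s.
Fraction reached: 1 − e^(−t/τ) = 0.24 ⇒ t = −τ ln(1 − 0.24) = τ × 0.274.
t = 71400 s = 19.8 hours.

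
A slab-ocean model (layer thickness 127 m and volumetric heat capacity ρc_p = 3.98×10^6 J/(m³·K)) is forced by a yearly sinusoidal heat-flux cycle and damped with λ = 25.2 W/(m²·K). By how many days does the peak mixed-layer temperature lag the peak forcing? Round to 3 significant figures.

77.0 days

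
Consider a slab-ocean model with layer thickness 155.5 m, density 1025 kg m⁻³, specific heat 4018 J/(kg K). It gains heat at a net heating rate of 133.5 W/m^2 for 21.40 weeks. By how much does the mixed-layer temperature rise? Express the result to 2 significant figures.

2.7 K

Areal heat capacity C = ρ c_p D = 1025 × 4018 × 155.5 = 6.40×10^8 J/(m²·K).
Net heat input Q = F Δt = 133.5 × (21.40 weeks × 6.048×10^5 s/week) = 1.73×10^9 J/m².
ΔT = Q / C = 1.73×10^9 / 6.40×10^8 = 2.70 K.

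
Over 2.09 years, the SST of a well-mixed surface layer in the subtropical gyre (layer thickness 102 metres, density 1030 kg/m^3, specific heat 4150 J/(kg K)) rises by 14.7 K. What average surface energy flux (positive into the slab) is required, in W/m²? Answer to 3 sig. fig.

Areal heat capacity C = ρ c_p D = 1030 × 4150 × 102 = 4.36×10^8 J/(m²·K).
Required heat per unit area: Q = C ΔT = 4.36×10^8 × 14.7 = 6.41×10^9 J/m².
Flux F = Q / Δt = 6.41×10^9 / 6.60×10^7 s = 97.2 W/m².

97.2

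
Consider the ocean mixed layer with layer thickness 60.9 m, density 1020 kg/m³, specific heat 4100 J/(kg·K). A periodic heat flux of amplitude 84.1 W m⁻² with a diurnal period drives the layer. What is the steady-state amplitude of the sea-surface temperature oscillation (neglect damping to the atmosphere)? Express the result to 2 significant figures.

Areal heat capacity C = ρ c_p D = 1020 × 4100 × 60.9 = 2.55×10^8 J/(m^2 K).
Angular frequency ω = 2π / T = 2π / 86400 s = 7.27×10^-5 s⁻¹.
Cω = 2.55×10^8 × 7.27×10^-5 = 18500 W/(m²·K).
Amplitude A = F₀ / (Cω) = 84.1 / 18500 = 0.00454 K.

0.0045 K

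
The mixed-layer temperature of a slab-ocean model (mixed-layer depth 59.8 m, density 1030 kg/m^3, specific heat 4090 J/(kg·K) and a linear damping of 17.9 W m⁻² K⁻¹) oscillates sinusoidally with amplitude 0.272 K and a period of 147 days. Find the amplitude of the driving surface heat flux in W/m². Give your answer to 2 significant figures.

34

Areal heat capacity C = ρ c_p D = 1030 × 4090 × 59.8 = 2.52×10^8 J m⁻² K⁻¹.
ω = 2π / 1.27×10^7 s = 4.95×10^-7 s⁻¹.
√((Cω)² + λ²) = √((125)² + 17.9²) = 126 W/(m²·K).
F₀ = A × √((Cω)²+λ²) = 0.272 × 126 = 34.2 W/m².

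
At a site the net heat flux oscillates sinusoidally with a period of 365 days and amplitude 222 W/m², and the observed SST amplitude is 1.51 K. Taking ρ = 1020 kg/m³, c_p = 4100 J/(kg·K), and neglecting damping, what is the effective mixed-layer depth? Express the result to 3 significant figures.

ω = 2π / 3.15×10^7 s = 1.99×10^-7 s⁻¹.
Required C = F₀ / (A ω) = 222 / (1.51 × 1.99×10^-7) = 7.38×10^8 J/(m²·K).
D = C / (ρ c_p) = 7.38×10^8 / (1020 × 4100) = 176 m.

176 m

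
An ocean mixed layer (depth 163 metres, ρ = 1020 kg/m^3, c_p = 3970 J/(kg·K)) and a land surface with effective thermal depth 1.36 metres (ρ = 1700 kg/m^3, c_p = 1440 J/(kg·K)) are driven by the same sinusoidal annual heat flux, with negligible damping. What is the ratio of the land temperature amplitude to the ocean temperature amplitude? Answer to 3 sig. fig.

198

C_ocean = 1020 × 3970 × 163 = 6.60×10^8 J/(m²·K).
C_land = 1700 × 1440 × 1.36 = 3.33×10^6 J/(m²·K).
Undamped amplitude ∝ 1/C, so A_land/A_ocean = C_ocean/C_land = 198.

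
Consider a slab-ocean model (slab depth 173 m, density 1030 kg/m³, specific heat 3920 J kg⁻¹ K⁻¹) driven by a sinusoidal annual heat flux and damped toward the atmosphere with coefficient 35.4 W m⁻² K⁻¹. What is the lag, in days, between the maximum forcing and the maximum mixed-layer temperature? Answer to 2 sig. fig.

77 days

Areal heat capacity C = ρ c_p D = 1030 × 3920 × 173 = 6.99×10^8 J/(m²·K).
ω = 2π / 3.15×10^7 s = 1.99×10^-7 s⁻¹.
Phase lag φ = arctan(Cω/λ) = arctan(139/35.4) = 1.32 rad.
Time lag = φ / ω = 1.32 / 1.99×10^-7 = 6.63×10^6 s = 76.8 days.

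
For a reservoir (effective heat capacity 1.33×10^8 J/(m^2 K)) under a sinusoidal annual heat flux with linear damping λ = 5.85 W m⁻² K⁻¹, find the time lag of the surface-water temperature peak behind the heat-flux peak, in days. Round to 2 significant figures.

Areal heat capacity C = 1.33×10^8 J/(m^2 K) (given).
ω = 2π / 3.15×10^7 s = 1.99×10^-7 s⁻¹.
Phase lag φ = arctan(Cω/λ) = arctan(26.5/5.85) = 1.35 rad.
Time lag = φ / ω = 1.35 / 1.99×10^-7 = 6.79×10^6 s = 78.6 days.

79 days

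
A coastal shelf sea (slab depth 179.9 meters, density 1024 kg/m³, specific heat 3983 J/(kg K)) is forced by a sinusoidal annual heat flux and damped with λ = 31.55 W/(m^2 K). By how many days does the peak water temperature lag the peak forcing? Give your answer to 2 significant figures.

Areal heat capacity C = ρ c_p D = 1024 × 3983 × 179.9 = 7.34×10^8 J m⁻² K⁻¹.
ω = 2π / 3.15×10^7 s = 1.99×10^-7 s⁻¹.
Phase lag φ = arctan(Cω/λ) = arctan(146/31.55) = 1.36 rad.
Time lag = φ / ω = 1.36 / 1.99×10^-7 = 6.82×10^6 s = 78.9 days.

79 days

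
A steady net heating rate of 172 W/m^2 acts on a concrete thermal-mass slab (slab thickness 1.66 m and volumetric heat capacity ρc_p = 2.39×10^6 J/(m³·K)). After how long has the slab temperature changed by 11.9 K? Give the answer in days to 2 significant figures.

3.2 days

Areal heat capacity C = ρc_p × D = 2.39×10^6 × 1.66 = 3.97×10^6 J/(m^2 K).
Time required: Δt = C ΔT / F = 3.97×10^6 × 11.9 / 172 = 2.74×10^5 s.
In days: 2.74×10^5 s / (86400 s/day) = 3.18 days.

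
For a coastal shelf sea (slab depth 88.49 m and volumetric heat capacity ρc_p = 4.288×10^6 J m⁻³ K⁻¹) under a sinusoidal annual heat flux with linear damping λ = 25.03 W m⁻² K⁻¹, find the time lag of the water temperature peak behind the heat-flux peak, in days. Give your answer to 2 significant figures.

Areal heat capacity C = ρc_p × D = 4.288×10^6 × 88.49 = 3.79×10^8 J m⁻² K⁻¹.
ω = 2π / 3.15×10^7 s = 1.99×10^-7 s⁻¹.
Phase lag φ = arctan(Cω/λ) = arctan(75.6/25.03) = 1.25 rad.
Time lag = φ / ω = 1.25 / 1.99×10^-7 = 6.28×10^6 s = 72.7 days.

73 days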